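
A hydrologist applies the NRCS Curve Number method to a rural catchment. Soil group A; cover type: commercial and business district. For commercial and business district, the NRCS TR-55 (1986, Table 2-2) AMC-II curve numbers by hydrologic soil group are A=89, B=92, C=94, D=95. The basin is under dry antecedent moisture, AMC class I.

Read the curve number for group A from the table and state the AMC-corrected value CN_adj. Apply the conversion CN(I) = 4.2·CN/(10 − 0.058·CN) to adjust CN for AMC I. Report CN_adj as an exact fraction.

NRCS table: commercial and business district, soil group A → CN(II) = 89
CN(I) from CN(II)=89: (4.2·89)/(10 − 0.058·89) = 186900/2419 ≈ 77.263

CN_adj = 186900/2419 ≈ 77.263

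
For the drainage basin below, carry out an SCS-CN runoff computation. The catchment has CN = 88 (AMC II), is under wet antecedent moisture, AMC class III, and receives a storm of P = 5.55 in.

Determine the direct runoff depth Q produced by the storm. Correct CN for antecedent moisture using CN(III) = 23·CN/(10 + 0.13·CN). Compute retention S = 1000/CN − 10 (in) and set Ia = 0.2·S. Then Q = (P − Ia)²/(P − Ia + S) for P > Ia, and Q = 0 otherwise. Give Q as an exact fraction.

Q = 83923921/17138220 in ≈ 4.897 in

Adjust CN=88 to AMC III: 23·88/(10 + 0.13·88) → 2024 ÷ (536/25) = 6325/67 ≈ 94.403
Max retention: S = 1000/(6325/67) − 10 = 150/253 in (≈ 0.593 in)
Initial abstraction Ia = S/5 = (150/253)/5 = 30/253 ≈ 0.119 in
Since P=5.550 > Ia=0.119: effective rainfall P−Ia = 27483/5060 in
Runoff Q = (P−Ia)²/(P−Ia+S) = (5.431)²/(5.431+0.593) = 83923921/17138220 ≈ 4.897 in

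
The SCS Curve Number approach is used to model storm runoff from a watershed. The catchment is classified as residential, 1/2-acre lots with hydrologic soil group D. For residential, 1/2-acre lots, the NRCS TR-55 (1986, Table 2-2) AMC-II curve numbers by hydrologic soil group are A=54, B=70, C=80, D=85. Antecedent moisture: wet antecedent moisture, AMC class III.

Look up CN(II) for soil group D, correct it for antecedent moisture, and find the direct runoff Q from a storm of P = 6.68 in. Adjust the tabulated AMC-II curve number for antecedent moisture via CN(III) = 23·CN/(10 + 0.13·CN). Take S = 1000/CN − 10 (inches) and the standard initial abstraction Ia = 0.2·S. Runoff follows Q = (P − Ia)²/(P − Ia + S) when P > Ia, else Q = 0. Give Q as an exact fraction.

NRCS table: residential, 1/2-acre lots, soil group D → CN(II) = 85
CN(III) from CN(II)=85: (23·85)/(10 + 0.13·85) = 39100/421 ≈ 92.874
Max retention: S = 1000/(39100/421) − 10 = 300/391 in (≈ 0.767 in)
Ia = 0.2S: 0.2·0.767 = 0.153 in (exactly 60/391)
P − Ia = 6.680 − 0.153 = 63797/9775 ≈ 6.527 in (> 0, runoff occurs)
Runoff Q = (P−Ia)²/(P−Ia+S) = (6.527)²/(6.527+0.767) = 4070057209/696928175 ≈ 5.840 in

Q = 4070057209/696928175 in ≈ 5.840 in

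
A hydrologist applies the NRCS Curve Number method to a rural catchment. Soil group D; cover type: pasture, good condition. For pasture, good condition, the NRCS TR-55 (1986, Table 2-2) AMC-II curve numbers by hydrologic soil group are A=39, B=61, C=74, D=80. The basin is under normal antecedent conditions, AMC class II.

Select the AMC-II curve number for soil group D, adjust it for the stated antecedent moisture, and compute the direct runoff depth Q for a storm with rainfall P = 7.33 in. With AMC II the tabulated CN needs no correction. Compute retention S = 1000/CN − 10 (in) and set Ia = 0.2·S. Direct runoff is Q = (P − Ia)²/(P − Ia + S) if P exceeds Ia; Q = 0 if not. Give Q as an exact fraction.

NRCS table: pasture, good condition, soil group D → CN(II) = 80
CN(II) = 80; AMC II needs no correction.
Retention S: 1000/CN − 10 with CN=80.000 → S = 5/2 ≈ 2.500 in
Ia = 0.2·(5/2) = 1/2 in ≈ 0.500 in
P − Ia = 7.330 − 0.500 = 683/100 ≈ 6.830 in (> 0, runoff occurs)
Q = (683/100)²/((683/100) + 5/2) = (466489/10000)/(933/100) = 466489/93300 in ≈ 5.000 in

Q = 466489/93300 in ≈ 5.000 in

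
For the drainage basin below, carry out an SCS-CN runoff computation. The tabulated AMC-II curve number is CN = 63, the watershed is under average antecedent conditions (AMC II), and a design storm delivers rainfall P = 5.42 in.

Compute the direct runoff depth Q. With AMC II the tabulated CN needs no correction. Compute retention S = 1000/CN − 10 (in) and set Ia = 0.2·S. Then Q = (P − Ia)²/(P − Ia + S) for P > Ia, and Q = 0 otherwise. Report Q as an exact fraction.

CN(II) = 63; AMC II needs no correction.
Retention S: 1000/CN − 10 with CN=63.000 → S = 370/63 ≈ 5.873 in
Ia = 0.2·(370/63) = 74/63 in ≈ 1.175 in
Since P=5.420 > Ia=1.175: effective rainfall P−Ia = 13373/3150 in
Q = (13373/3150)²/((13373/3150) + 370/63) = (178837129/9922500)/(31873/3150) = 178837129/100399950 in ≈ 1.781 in

Q = 178837129/100399950 in ≈ 1.781 in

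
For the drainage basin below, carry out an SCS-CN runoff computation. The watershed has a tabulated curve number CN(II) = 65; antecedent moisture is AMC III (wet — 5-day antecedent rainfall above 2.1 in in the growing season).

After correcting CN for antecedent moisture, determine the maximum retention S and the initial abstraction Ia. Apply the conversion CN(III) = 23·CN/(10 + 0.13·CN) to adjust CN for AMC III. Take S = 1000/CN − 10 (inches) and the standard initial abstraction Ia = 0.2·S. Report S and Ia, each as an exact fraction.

CN(III) from CN(II)=65: (23·65)/(10 + 0.13·65) = 29900/369 ≈ 81.030
Max retention: S = 1000/(29900/369) − 10 = 700/299 in (≈ 2.341 in)
Ia = 0.2·(700/299) = 140/299 in ≈ 0.468 in

S = 700/299 in ≈ 2.341 in; Ia = 140/299 in ≈ 0.468 in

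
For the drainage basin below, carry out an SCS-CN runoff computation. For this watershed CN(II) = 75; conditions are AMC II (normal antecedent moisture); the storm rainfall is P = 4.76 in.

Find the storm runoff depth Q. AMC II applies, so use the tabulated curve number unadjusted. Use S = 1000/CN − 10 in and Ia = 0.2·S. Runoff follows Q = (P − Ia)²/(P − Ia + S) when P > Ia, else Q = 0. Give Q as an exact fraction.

CN(II) = 75; AMC II needs no correction.
Max retention: S = 1000/75 − 10 = 10/3 in (≈ 3.333 in)
Ia = 0.2·(10/3) = 2/3 in ≈ 0.667 in
Excess rainfall: 4.760 − 0.667 = 4.093 in; P > Ia so Q > 0
Q = (307/75)²/((307/75) + 10/3) = (94249/5625)/(557/75) = 94249/41775 in ≈ 2.256 in

Q = 94249/41775 in ≈ 2.256 in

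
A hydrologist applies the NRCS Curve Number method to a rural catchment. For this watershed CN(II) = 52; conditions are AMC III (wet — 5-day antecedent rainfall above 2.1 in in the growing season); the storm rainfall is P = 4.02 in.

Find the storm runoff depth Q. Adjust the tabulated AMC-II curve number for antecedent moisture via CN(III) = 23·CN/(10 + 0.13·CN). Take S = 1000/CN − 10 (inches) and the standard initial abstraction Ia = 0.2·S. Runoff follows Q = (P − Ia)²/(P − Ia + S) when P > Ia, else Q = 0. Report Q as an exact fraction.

Adjust CN=52 to AMC III: 23·52/(10 + 0.13·52) → 1196 ÷ (419/25) = 29900/419 ≈ 71.360
Retention S: 1000/CN − 10 with CN=71.360 → S = 1200/299 ≈ 4.013 in
Initial abstraction Ia = S/5 = (1200/299)/5 = 240/299 ≈ 0.803 in
P − Ia = 4.020 − 0.803 = 48099/14950 ≈ 3.217 in (> 0, runoff occurs)
Q = (48099/14950)²/((48099/14950) + 1200/299) = (2313513801/223502500)/(108099/14950) = 257057089/179564450 in ≈ 1.432 in

Q = 257057089/179564450 in ≈ 1.432 in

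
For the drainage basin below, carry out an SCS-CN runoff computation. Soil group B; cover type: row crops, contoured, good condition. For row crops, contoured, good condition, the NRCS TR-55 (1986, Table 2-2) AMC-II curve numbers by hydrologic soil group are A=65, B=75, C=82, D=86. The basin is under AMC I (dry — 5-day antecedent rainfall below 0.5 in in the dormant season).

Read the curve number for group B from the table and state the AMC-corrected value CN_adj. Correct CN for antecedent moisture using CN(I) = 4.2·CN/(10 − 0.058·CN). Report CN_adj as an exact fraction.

NRCS table: row crops, contoured, good condition, soil group B → CN(II) = 75
Adjust CN=75 to AMC I: 4.2·75/(10 − 0.058·75) → 315 ÷ (113/20) = 6300/113 ≈ 55.752

CN_adj = 6300/113 ≈ 55.752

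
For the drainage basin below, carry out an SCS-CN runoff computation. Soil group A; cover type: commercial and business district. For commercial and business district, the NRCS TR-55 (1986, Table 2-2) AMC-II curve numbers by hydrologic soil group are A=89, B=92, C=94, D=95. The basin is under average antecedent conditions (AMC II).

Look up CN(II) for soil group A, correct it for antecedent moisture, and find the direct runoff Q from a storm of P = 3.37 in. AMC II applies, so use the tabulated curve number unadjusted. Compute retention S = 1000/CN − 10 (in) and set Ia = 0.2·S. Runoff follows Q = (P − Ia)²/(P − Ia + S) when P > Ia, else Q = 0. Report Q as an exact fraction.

Q = 772450849/345257700 in ≈ 2.237 in

NRCS table: commercial and business district, soil group A → CN(II) = 89
CN(II) = 89; AMC II needs no correction.
S = 1000/89 − 10 = 110/89 in ≈ 1.236 in
Ia = 0.2·(110/89) = 22/89 in ≈ 0.247 in
Since P=3.370 > Ia=0.247: effective rainfall P−Ia = 27793/8900 in
Runoff Q = (P−Ia)²/(P−Ia+S) = (3.123)²/(3.123+1.236) = 772450849/345257700 ≈ 2.237 in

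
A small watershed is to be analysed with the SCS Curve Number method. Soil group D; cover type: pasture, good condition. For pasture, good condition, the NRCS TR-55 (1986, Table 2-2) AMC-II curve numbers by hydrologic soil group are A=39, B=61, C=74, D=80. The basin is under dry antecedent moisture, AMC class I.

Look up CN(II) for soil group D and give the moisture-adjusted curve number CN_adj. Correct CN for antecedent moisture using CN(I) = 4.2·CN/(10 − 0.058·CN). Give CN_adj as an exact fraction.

CN_adj = 4200/67 ≈ 62.687

NRCS table: pasture, good condition, soil group D → CN(II) = 80
Dry (AMC I): CN(I) = 4.2·80/(10 − 0.058·80) = 336/(134/25) = 4200/67 ≈ 62.687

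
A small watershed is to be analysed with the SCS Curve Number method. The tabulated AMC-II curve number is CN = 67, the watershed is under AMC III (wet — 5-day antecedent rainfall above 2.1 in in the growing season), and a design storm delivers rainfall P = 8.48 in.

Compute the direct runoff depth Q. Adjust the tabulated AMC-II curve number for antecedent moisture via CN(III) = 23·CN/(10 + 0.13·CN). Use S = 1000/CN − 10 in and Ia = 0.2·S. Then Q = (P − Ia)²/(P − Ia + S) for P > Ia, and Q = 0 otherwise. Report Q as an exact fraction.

Wet (AMC III): CN(III) = 23·67/(10 + 0.13·67) = 1541/(1871/100) = 154100/1871 ≈ 82.362
Retention S: 1000/CN − 10 with CN=82.362 → S = 3300/1541 ≈ 2.141 in
Ia = 0.2·(3300/1541) = 660/1541 in ≈ 0.428 in
Excess rainfall: 8.480 − 0.428 = 8.052 in; P > Ia so Q > 0
Runoff Q = (P−Ia)²/(P−Ia+S) = (8.052)²/(8.052+2.141) = 24054769216/3782114825 ≈ 6.360 in

Q = 24054769216/3782114825 in ≈ 6.360 in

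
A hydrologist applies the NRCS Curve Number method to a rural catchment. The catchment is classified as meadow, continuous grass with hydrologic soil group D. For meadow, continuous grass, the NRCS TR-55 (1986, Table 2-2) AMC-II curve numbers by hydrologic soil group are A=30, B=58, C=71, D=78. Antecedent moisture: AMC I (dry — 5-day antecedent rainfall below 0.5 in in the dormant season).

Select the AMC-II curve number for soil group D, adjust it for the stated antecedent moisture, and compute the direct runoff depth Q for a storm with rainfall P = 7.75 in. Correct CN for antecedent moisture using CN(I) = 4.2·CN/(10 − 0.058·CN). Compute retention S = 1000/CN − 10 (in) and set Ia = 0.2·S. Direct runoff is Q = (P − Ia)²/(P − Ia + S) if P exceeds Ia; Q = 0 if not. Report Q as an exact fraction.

NRCS table: meadow, continuous grass, soil group D → CN(II) = 78
Adjust CN=78 to AMC I: 4.2·78/(10 − 0.058·78) → (1638/5) ÷ (1369/250) = 81900/1369 ≈ 59.825
Retention S: 1000/CN − 10 with CN=59.825 → S = 5500/819 ≈ 6.716 in
Initial abstraction Ia = S/5 = (5500/819)/5 = 1100/819 ≈ 1.343 in
Excess rainfall: 7.750 − 1.343 = 6.407 in; P > Ia so Q > 0
Runoff Q = (P−Ia)²/(P−Ia+S) = (6.407)²/(6.407+6.716) = 440538121/140831964 ≈ 3.128 in

Q = 440538121/140831964 in ≈ 3.128 in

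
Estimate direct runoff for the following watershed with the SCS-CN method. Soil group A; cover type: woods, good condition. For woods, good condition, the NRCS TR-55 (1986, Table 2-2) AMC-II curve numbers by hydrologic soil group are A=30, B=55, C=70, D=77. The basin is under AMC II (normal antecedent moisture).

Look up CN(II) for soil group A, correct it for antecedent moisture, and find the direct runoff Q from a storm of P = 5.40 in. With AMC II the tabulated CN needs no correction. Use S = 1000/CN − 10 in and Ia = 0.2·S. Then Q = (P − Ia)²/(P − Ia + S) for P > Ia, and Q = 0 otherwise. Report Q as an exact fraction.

NRCS table: woods, good condition, soil group A → CN(II) = 30
CN(II) = 30; AMC II needs no correction.
Retention S: 1000/CN − 10 with CN=30.000 → S = 70/3 ≈ 23.333 in
Initial abstraction Ia = S/5 = (70/3)/5 = 14/3 ≈ 4.667 in
P − Ia = 5.400 − 4.667 = 11/15 ≈ 0.733 in (> 0, runoff occurs)
Runoff Q = (P−Ia)²/(P−Ia+S) = (0.733)²/(0.733+23.333) = 121/5415 ≈ 0.022 in

Q = 121/5415 in ≈ 0.022 in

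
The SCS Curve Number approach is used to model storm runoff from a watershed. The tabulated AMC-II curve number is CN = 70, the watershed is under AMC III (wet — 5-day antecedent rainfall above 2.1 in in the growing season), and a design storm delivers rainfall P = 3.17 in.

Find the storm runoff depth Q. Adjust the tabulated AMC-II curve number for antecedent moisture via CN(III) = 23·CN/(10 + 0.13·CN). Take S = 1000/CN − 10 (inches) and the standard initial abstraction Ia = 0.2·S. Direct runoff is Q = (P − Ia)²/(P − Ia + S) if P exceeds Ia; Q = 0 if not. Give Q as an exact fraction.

Q = 2028331369/1208095700 in ≈ 1.679 in

Wet (AMC III): CN(III) = 23·70/(10 + 0.13·70) = 1610/(191/10) = 16100/191 ≈ 84.293
S = 1000/(16100/191) − 10 = 300/161 in ≈ 1.863 in
Ia = 0.2·(300/161) = 60/161 in ≈ 0.373 in
Excess rainfall: 3.170 − 0.373 = 2.797 in; P > Ia so Q > 0
Runoff Q = (P−Ia)²/(P−Ia+S) = (2.797)²/(2.797+1.863) = 2028331369/1208095700 ≈ 1.679 in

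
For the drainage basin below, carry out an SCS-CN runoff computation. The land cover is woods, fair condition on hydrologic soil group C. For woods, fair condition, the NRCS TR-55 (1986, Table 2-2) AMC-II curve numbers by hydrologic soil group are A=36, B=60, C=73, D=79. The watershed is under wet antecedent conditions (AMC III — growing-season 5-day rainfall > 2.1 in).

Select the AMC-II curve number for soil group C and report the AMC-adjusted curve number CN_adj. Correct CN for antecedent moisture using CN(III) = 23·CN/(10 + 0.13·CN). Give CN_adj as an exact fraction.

NRCS table: woods, fair condition, soil group C → CN(II) = 73
Wet (AMC III): CN(III) = 23·73/(10 + 0.13·73) = 1679/(1949/100) = 167900/1949 ≈ 86.147

CN_adj = 167900/1949 ≈ 86.147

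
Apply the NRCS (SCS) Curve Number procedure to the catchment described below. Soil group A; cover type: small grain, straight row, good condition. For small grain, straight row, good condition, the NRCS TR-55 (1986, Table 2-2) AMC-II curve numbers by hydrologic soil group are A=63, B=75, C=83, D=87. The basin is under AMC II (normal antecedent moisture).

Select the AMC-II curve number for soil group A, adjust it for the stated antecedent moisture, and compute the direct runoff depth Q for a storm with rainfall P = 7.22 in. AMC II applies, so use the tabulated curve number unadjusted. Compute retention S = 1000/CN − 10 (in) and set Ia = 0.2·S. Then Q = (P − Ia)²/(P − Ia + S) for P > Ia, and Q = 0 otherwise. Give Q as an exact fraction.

Q = 362635849/118260450 in ≈ 3.066 in

NRCS table: small grain, straight row, good condition, soil group A → CN(II) = 63
AMC II — tabulated CN = 63 applies directly.
Retention S: 1000/CN − 10 with CN=63.000 → S = 370/63 ≈ 5.873 in
Ia = 0.2·(370/63) = 74/63 in ≈ 1.175 in
Since P=7.220 > Ia=1.175: effective rainfall P−Ia = 19043/3150 in
Q = (19043/3150)²/((19043/3150) + 370/63) = (362635849/9922500)/(37543/3150) = 362635849/118260450 in ≈ 3.066 in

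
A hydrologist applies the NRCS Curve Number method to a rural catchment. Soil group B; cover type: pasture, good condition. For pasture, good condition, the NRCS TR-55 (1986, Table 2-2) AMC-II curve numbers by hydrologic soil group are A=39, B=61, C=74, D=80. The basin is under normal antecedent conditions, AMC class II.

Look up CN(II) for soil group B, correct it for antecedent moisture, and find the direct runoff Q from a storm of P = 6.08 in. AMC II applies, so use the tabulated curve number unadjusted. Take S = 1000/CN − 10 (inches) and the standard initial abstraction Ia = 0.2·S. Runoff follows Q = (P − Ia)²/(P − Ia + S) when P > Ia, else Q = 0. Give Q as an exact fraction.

NRCS table: pasture, good condition, soil group B → CN(II) = 61
AMC II — tabulated CN = 61 applies directly.
S = 1000/61 − 10 = 390/61 in ≈ 6.393 in
Initial abstraction Ia = S/5 = (390/61)/5 = 78/61 ≈ 1.279 in
Since P=6.080 > Ia=1.279: effective rainfall P−Ia = 7322/1525 in
Q = (7322/1525)²/((7322/1525) + 390/61) = (53611684/2325625)/(17072/1525) = 13402921/6508700 in ≈ 2.059 in

Q = 13402921/6508700 in ≈ 2.059 in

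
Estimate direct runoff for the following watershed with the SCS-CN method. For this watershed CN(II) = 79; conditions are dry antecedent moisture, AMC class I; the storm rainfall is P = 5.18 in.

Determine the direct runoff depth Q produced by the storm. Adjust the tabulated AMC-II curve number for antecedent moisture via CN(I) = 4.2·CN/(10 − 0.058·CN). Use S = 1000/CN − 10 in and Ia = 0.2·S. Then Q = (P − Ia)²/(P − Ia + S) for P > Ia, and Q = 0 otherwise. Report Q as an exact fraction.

Q = 239042521/159820950 in ≈ 1.496 in

CN(I) from CN(II)=79: (4.2·79)/(10 − 0.058·79) = 7900/129 ≈ 61.240
S = 1000/(7900/129) − 10 = 500/79 in ≈ 6.329 in
Ia = 0.2·(500/79) = 100/79 in ≈ 1.266 in
Excess rainfall: 5.180 − 1.266 = 3.914 in; P > Ia so Q > 0
Runoff Q = (P−Ia)²/(P−Ia+S) = (3.914)²/(3.914+6.329) = 239042521/159820950 ≈ 1.496 in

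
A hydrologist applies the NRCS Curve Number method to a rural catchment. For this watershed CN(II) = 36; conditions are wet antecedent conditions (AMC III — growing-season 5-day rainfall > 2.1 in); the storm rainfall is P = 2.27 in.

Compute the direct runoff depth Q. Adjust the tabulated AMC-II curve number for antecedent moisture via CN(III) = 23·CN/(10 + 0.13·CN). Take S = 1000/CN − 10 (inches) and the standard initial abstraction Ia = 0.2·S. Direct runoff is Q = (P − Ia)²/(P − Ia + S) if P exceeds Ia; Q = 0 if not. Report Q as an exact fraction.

Q = 224670121/3622272300 in ≈ 0.062 in

Adjust CN=36 to AMC III: 23·36/(10 + 0.13·36) → 828 ÷ (367/25) = 20700/367 ≈ 56.403
Retention S: 1000/CN − 10 with CN=56.403 → S = 1600/207 ≈ 7.729 in
Ia = 0.2·(1600/207) = 320/207 in ≈ 1.546 in
P − Ia = 2.270 − 1.546 = 14989/20700 ≈ 0.724 in (> 0, runoff occurs)
Q = (14989/20700)²/((14989/20700) + 1600/207) = (224670121/428490000)/(174989/20700) = 224670121/3622272300 in ≈ 0.062 in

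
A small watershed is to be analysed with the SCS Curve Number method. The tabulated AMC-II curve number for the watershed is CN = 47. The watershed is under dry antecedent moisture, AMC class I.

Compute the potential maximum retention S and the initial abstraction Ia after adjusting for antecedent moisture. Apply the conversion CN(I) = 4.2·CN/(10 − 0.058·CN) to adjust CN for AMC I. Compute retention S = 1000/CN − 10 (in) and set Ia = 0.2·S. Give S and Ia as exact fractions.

S = 26500/987 in ≈ 26.849 in; Ia = 5300/987 in ≈ 5.370 in

Dry (AMC I): CN(I) = 4.2·47/(10 − 0.058·47) = (987/5)/(3637/500) = 98700/3637 ≈ 27.138
Retention S: 1000/CN − 10 with CN=27.138 → S = 26500/987 ≈ 26.849 in
Ia = 0.2S: 0.2·26.849 = 5.370 in (exactly 5300/987)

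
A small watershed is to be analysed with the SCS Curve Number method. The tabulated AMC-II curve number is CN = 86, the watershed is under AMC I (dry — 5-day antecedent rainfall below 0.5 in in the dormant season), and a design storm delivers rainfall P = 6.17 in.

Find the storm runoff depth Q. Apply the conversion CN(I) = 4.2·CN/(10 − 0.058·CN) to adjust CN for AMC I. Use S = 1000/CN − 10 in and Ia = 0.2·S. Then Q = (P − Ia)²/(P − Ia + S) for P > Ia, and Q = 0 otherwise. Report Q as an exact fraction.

Q = 4843185649/1542749700 in ≈ 3.139 in

CN(I) from CN(II)=86: (4.2·86)/(10 − 0.058·86) = 12900/179 ≈ 72.067
S = 1000/(12900/179) − 10 = 500/129 in ≈ 3.876 in
Ia = 0.2S: 0.2·3.876 = 0.775 in (exactly 100/129)
Excess rainfall: 6.170 − 0.775 = 5.395 in; P > Ia so Q > 0
Q: (69593/12900)² ÷ (119593/12900) = 4843185649/1542749700 in (≈ 3.139 in)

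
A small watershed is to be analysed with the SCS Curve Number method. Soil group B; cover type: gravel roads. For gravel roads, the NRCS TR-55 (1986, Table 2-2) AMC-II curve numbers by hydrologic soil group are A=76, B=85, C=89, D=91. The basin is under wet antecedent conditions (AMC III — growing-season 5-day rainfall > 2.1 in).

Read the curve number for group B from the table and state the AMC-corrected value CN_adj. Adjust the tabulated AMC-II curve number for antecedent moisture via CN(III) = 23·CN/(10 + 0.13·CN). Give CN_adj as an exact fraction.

NRCS table: gravel roads, soil group B → CN(II) = 85
CN(III) from CN(II)=85: (23·85)/(10 + 0.13·85) = 39100/421 ≈ 92.874

CN_adj = 39100/421 ≈ 92.874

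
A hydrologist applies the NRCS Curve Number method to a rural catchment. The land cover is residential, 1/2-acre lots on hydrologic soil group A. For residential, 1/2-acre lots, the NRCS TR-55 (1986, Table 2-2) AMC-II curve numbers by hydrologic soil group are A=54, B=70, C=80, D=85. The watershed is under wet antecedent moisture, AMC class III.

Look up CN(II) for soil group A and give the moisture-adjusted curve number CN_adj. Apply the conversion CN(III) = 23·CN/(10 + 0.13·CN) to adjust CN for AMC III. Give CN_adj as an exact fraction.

CN_adj = 2700/37 ≈ 72.973

NRCS table: residential, 1/2-acre lots, soil group A → CN(II) = 54
CN(III) from CN(II)=54: (23·54)/(10 + 0.13·54) = 2700/37 ≈ 72.973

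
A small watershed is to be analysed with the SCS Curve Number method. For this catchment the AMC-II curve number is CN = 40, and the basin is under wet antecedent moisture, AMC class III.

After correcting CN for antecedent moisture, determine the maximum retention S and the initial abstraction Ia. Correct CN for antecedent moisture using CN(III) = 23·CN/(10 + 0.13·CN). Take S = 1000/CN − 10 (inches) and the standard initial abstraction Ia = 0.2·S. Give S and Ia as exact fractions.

CN(III) from CN(II)=40: (23·40)/(10 + 0.13·40) = 1150/19 ≈ 60.526
S = 1000/(1150/19) − 10 = 150/23 in ≈ 6.522 in
Ia = 0.2·(150/23) = 30/23 in ≈ 1.304 in

S = 150/23 in ≈ 6.522 in; Ia = 30/23 in ≈ 1.304 in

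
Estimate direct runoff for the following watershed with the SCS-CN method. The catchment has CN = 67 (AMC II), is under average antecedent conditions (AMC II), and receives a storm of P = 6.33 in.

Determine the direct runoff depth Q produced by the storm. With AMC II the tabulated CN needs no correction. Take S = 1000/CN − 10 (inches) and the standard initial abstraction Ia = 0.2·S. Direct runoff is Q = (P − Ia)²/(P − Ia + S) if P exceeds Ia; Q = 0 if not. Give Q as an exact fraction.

Average conditions: CN = 67 (no AMC adjustment).
S = 1000/67 − 10 = 330/67 in ≈ 4.925 in
Initial abstraction Ia = S/5 = (330/67)/5 = 66/67 ≈ 0.985 in
Since P=6.330 > Ia=0.985: effective rainfall P−Ia = 35811/6700 in
Q: (35811/6700)² ÷ (68811/6700) = 427475907/153677900 in (≈ 2.782 in)

Q = 427475907/153677900 in ≈ 2.782 in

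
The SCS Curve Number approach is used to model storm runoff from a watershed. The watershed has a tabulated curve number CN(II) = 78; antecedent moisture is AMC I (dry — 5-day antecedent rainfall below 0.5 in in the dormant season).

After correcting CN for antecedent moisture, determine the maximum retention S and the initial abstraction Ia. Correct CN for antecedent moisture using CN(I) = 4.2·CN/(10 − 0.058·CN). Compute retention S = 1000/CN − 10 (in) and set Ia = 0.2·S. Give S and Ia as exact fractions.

CN(I) from CN(II)=78: (4.2·78)/(10 − 0.058·78) = 81900/1369 ≈ 59.825
Max retention: S = 1000/(81900/1369) − 10 = 5500/819 in (≈ 6.716 in)
Ia = 0.2S: 0.2·6.716 = 1.343 in (exactly 1100/819)

S = 5500/819 in ≈ 6.716 in; Ia = 1100/819 in ≈ 1.343 in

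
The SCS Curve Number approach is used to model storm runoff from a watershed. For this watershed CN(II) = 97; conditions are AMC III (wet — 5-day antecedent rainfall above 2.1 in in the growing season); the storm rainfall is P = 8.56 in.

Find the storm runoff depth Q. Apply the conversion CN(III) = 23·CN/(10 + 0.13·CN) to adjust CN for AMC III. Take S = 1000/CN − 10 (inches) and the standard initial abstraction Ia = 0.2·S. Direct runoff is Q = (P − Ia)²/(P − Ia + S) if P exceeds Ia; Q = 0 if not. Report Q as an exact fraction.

Wet (AMC III): CN(III) = 23·97/(10 + 0.13·97) = 2231/(2261/100) = 223100/2261 ≈ 98.673
S = 1000/(223100/2261) − 10 = 300/2231 in ≈ 0.134 in
Ia = 0.2·(300/2231) = 60/2231 in ≈ 0.027 in
Since P=8.560 > Ia=0.027: effective rainfall P−Ia = 475934/55775 in
Q: (475934/55775)² ÷ (483434/55775) = 113256586178/13481765675 in (≈ 8.401 in)

Q = 113256586178/13481765675 in ≈ 8.401 in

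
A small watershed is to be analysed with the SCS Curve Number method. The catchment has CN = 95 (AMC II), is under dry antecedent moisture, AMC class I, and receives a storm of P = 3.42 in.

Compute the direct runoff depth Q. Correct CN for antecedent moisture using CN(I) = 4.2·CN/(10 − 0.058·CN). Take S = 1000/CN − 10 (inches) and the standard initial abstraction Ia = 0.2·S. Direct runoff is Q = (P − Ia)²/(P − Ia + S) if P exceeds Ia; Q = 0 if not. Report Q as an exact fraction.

Adjust CN=95 to AMC I: 4.2·95/(10 − 0.058·95) → 399 ÷ (449/100) = 39900/449 ≈ 88.864
S = 1000/(39900/449) − 10 = 500/399 in ≈ 1.253 in
Ia = 0.2·(500/399) = 100/399 in ≈ 0.251 in
Since P=3.420 > Ia=0.251: effective rainfall P−Ia = 63229/19950 in
Runoff Q = (P−Ia)²/(P−Ia+S) = (3.169)²/(3.169+1.253) = 3997906441/1760168550 ≈ 2.271 in

Q = 3997906441/1760168550 in ≈ 2.271 in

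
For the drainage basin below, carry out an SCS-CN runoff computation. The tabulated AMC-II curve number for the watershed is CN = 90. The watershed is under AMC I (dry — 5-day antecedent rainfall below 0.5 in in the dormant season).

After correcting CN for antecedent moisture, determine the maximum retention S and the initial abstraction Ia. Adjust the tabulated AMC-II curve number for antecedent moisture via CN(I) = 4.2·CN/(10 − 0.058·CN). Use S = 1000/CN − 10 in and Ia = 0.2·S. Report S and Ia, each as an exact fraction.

S = 500/189 in ≈ 2.646 in; Ia = 100/189 in ≈ 0.529 in

Dry (AMC I): CN(I) = 4.2·90/(10 − 0.058·90) = 378/(239/50) = 18900/239 ≈ 79.079
Max retention: S = 1000/(18900/239) − 10 = 500/189 in (≈ 2.646 in)
Ia = 0.2·(500/189) = 100/189 in ≈ 0.529 in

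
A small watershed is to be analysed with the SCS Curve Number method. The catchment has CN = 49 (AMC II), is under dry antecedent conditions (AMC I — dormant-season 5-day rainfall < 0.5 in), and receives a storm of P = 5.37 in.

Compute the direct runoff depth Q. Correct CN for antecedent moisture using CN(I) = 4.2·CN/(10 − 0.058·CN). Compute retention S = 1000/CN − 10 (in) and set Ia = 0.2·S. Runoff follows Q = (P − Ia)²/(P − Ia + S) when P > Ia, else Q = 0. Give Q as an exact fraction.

Adjust CN=49 to AMC I: 4.2·49/(10 − 0.058·49) → (1029/5) ÷ (3579/500) = 34300/1193 ≈ 28.751
Retention S: 1000/CN − 10 with CN=28.751 → S = 8500/343 ≈ 24.781 in
Ia = 0.2S: 0.2·24.781 = 4.956 in (exactly 1700/343)
P − Ia = 5.370 − 4.956 = 14191/34300 ≈ 0.414 in (> 0, runoff occurs)
Q: (14191/34300)² ÷ (864191/34300) = 201384481/29641751300 in (≈ 0.007 in)

Q = 201384481/29641751300 in ≈ 0.007 in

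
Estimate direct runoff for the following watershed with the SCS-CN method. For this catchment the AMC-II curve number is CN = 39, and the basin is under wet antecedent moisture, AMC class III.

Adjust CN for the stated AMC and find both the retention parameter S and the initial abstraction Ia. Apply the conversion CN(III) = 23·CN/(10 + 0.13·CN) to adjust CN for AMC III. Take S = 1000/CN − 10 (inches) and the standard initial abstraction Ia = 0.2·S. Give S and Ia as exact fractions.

S = 6100/897 in ≈ 6.800 in; Ia = 1220/897 in ≈ 1.360 in

Adjust CN=39 to AMC III: 23·39/(10 + 0.13·39) → 897 ÷ (1507/100) = 89700/1507 ≈ 59.522
Max retention: S = 1000/(89700/1507) − 10 = 6100/897 in (≈ 6.800 in)
Ia = 0.2·(6100/897) = 1220/897 in ≈ 1.360 in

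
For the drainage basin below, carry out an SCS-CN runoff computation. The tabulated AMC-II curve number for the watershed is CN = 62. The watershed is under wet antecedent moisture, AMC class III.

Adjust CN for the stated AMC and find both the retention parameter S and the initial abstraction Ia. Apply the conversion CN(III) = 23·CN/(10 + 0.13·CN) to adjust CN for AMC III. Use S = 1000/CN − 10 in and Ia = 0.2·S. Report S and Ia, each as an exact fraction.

Wet (AMC III): CN(III) = 23·62/(10 + 0.13·62) = 1426/(903/50) = 71300/903 ≈ 78.959
Max retention: S = 1000/(71300/903) − 10 = 1900/713 in (≈ 2.665 in)
Initial abstraction Ia = S/5 = (1900/713)/5 = 380/713 ≈ 0.533 in

S = 1900/713 in ≈ 2.665 in; Ia = 380/713 in ≈ 0.533 in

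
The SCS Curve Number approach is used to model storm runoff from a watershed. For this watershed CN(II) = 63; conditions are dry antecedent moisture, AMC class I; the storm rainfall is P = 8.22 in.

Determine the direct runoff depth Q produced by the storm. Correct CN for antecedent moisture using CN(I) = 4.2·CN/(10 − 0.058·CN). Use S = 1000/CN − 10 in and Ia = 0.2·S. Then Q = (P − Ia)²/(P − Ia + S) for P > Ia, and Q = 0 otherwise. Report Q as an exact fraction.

Q = 128703715009/84920260950 in ≈ 1.516 in

CN(I) from CN(II)=63: (4.2·63)/(10 − 0.058·63) = 132300/3173 ≈ 41.696
Retention S: 1000/CN − 10 with CN=41.696 → S = 18500/1323 ≈ 13.983 in
Initial abstraction Ia = S/5 = (18500/1323)/5 = 3700/1323 ≈ 2.797 in
Excess rainfall: 8.220 − 2.797 = 5.423 in; P > Ia so Q > 0
Runoff Q = (P−Ia)²/(P−Ia+S) = (5.423)²/(5.423+13.983) = 128703715009/84920260950 ≈ 1.516 in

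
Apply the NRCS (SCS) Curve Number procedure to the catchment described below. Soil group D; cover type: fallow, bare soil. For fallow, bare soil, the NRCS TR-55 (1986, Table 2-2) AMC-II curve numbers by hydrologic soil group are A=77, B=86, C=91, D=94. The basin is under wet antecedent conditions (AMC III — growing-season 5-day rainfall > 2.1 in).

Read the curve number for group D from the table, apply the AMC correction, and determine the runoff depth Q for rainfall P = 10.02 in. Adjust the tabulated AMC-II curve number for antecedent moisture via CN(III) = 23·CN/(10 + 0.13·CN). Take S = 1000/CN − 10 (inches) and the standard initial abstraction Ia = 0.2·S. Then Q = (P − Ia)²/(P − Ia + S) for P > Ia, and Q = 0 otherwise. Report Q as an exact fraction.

NRCS table: fallow, bare soil, soil group D → CN(II) = 94
Wet (AMC III): CN(III) = 23·94/(10 + 0.13·94) = 2162/(1111/50) = 108100/1111 ≈ 97.300
S = 1000/(108100/1111) − 10 = 300/1081 in ≈ 0.278 in
Ia = 0.2S: 0.2·0.278 = 0.056 in (exactly 60/1081)
Since P=10.020 > Ia=0.056: effective rainfall P−Ia = 538581/54050 in
Runoff Q = (P−Ia)²/(P−Ia+S) = (9.964)²/(9.964+0.278) = 32229943729/3324561450 ≈ 9.694 in

Q = 32229943729/3324561450 in ≈ 9.694 in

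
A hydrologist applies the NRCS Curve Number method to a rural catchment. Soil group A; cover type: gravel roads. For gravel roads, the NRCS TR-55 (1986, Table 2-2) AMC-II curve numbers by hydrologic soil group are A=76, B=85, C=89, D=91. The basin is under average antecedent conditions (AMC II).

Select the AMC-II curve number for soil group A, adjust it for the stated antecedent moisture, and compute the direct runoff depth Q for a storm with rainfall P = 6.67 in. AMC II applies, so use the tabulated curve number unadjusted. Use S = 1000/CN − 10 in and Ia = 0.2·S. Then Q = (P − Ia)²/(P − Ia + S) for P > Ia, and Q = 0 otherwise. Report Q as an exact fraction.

NRCS table: gravel roads, soil group A → CN(II) = 76
CN(II) = 76; AMC II needs no correction.
Retention S: 1000/CN − 10 with CN=76.000 → S = 60/19 ≈ 3.158 in
Ia = 0.2·(60/19) = 12/19 in ≈ 0.632 in
Excess rainfall: 6.670 − 0.632 = 6.038 in; P > Ia so Q > 0
Runoff Q = (P−Ia)²/(P−Ia+S) = (6.038)²/(6.038+3.158) = 131629729/33198700 ≈ 3.965 in

Q = 131629729/33198700 in ≈ 3.965 in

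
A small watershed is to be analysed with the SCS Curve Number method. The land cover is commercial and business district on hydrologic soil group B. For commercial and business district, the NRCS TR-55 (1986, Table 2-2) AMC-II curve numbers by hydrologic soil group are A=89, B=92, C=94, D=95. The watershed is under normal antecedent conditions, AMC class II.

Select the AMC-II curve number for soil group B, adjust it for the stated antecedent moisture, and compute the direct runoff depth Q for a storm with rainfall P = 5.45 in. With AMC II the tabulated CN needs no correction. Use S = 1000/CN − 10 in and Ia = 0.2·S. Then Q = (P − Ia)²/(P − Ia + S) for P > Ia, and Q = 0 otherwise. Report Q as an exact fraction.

Q = 5890329/1300420 in ≈ 4.530 in

NRCS table: commercial and business district, soil group B → CN(II) = 92
CN(II) = 92; AMC II needs no correction.
Max retention: S = 1000/92 − 10 = 20/23 in (≈ 0.870 in)
Ia = 0.2S: 0.2·0.870 = 0.174 in (exactly 4/23)
P − Ia = 5.450 − 0.174 = 2427/460 ≈ 5.276 in (> 0, runoff occurs)
Q: (2427/460)² ÷ (2827/460) = 5890329/1300420 in (≈ 4.530 in)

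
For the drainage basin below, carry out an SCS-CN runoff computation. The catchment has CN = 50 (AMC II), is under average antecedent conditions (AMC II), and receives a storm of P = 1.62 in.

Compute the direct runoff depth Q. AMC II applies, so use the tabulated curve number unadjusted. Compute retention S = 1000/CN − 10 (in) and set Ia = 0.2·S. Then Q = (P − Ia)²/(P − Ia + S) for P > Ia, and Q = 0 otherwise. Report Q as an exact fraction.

CN(II) = 50; AMC II needs no correction.
Max retention: S = 1000/50 − 10 = 10 in (≈ 10.000 in)
Ia = 0.2S: 0.2·10.000 = 2.000 in (exactly 2)
P = 1.620 ≤ Ia = 2.000 in: entire storm abstracted, Q = 0.

Q = 0 in ≈ 0.000 in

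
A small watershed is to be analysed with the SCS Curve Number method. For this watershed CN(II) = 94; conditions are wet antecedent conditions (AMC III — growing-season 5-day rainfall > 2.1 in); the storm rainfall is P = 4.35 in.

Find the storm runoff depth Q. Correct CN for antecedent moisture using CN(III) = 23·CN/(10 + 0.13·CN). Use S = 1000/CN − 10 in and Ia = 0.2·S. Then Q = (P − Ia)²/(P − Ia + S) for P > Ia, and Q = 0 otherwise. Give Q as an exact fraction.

Wet (AMC III): CN(III) = 23·94/(10 + 0.13·94) = 2162/(1111/50) = 108100/1111 ≈ 97.300
Max retention: S = 1000/(108100/1111) − 10 = 300/1081 in (≈ 0.278 in)
Ia = 0.2S: 0.2·0.278 = 0.056 in (exactly 60/1081)
Excess rainfall: 4.350 − 0.056 = 4.294 in; P > Ia so Q > 0
Q = (92847/21620)²/((92847/21620) + 300/1081) = (8620565409/467424400)/(98847/21620) = 957840601/237452460 in ≈ 4.034 in

Q = 957840601/237452460 in ≈ 4.034 in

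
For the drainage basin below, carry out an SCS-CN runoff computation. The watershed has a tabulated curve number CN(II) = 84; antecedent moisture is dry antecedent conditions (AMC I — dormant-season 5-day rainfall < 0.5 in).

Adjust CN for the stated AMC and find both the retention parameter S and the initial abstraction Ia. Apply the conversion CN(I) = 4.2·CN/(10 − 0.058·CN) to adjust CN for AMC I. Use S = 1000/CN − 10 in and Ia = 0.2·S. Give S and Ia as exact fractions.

S = 2000/441 in ≈ 4.535 in; Ia = 400/441 in ≈ 0.907 in

Adjust CN=84 to AMC I: 4.2·84/(10 − 0.058·84) → (1764/5) ÷ (641/125) = 44100/641 ≈ 68.799
Max retention: S = 1000/(44100/641) − 10 = 2000/441 in (≈ 4.535 in)
Initial abstraction Ia = S/5 = (2000/441)/5 = 400/441 ≈ 0.907 in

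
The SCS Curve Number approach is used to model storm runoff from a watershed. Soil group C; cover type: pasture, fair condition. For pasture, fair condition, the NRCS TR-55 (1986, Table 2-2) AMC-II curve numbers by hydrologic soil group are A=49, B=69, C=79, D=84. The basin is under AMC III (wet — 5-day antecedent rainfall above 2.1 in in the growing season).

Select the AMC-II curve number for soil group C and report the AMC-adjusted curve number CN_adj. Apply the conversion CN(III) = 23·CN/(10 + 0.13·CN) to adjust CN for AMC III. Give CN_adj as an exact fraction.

NRCS table: pasture, fair condition, soil group C → CN(II) = 79
CN(III) from CN(II)=79: (23·79)/(10 + 0.13·79) = 181700/2027 ≈ 89.640

CN_adj = 181700/2027 ≈ 89.640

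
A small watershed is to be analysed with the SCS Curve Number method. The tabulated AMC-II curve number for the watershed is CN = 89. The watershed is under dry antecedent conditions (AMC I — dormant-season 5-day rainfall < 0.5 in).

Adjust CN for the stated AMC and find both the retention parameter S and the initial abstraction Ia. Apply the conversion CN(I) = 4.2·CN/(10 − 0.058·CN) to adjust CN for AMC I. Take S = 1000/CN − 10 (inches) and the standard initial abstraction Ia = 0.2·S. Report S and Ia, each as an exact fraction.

CN(I) from CN(II)=89: (4.2·89)/(10 − 0.058·89) = 186900/2419 ≈ 77.263
Retention S: 1000/CN − 10 with CN=77.263 → S = 5500/1869 ≈ 2.943 in
Ia = 0.2·(5500/1869) = 1100/1869 in ≈ 0.589 in

S = 5500/1869 in ≈ 2.943 in; Ia = 1100/1869 in ≈ 0.589 in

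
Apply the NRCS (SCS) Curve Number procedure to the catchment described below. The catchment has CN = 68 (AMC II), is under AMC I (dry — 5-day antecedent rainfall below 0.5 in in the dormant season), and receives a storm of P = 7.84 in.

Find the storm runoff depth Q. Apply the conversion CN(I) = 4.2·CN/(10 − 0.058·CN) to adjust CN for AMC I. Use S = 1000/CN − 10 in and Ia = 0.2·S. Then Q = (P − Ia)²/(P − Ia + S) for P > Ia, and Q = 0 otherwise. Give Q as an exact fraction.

Q = 624300196/334625025 in ≈ 1.866 in

CN(I) from CN(II)=68: (4.2·68)/(10 − 0.058·68) = 35700/757 ≈ 47.160
Max retention: S = 1000/(35700/757) − 10 = 4000/357 in (≈ 11.204 in)
Ia = 0.2S: 0.2·11.204 = 2.241 in (exactly 800/357)
Since P=7.840 > Ia=2.241: effective rainfall P−Ia = 49972/8925 in
Runoff Q = (P−Ia)²/(P−Ia+S) = (5.599)²/(5.599+11.204) = 624300196/334625025 ≈ 1.866 in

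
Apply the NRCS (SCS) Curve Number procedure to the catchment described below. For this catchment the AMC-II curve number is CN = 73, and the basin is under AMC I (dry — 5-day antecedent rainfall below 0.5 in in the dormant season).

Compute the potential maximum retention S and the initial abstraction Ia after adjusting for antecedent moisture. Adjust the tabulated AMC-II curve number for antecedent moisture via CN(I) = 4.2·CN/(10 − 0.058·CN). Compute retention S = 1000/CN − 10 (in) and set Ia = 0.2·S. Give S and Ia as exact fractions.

S = 4500/511 in ≈ 8.806 in; Ia = 900/511 in ≈ 1.761 in

Adjust CN=73 to AMC I: 4.2·73/(10 − 0.058·73) → (1533/5) ÷ (2883/500) = 51100/961 ≈ 53.174
S = 1000/(51100/961) − 10 = 4500/511 in ≈ 8.806 in
Initial abstraction Ia = S/5 = (4500/511)/5 = 900/511 ≈ 1.761 in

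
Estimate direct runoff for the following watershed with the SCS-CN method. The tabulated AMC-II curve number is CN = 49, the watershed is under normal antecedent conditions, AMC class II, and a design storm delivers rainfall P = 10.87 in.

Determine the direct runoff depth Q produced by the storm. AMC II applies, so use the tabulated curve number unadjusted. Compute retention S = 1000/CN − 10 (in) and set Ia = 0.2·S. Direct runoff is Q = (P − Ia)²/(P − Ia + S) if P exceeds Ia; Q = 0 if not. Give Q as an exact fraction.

Q = 1854421969/460908700 in ≈ 4.023 in

AMC II — tabulated CN = 49 applies directly.
Max retention: S = 1000/49 − 10 = 510/49 in (≈ 10.408 in)
Initial abstraction Ia = S/5 = (510/49)/5 = 102/49 ≈ 2.082 in
Since P=10.870 > Ia=2.082: effective rainfall P−Ia = 43063/4900 in
Runoff Q = (P−Ia)²/(P−Ia+S) = (8.788)²/(8.788+10.408) = 1854421969/460908700 ≈ 4.023 in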